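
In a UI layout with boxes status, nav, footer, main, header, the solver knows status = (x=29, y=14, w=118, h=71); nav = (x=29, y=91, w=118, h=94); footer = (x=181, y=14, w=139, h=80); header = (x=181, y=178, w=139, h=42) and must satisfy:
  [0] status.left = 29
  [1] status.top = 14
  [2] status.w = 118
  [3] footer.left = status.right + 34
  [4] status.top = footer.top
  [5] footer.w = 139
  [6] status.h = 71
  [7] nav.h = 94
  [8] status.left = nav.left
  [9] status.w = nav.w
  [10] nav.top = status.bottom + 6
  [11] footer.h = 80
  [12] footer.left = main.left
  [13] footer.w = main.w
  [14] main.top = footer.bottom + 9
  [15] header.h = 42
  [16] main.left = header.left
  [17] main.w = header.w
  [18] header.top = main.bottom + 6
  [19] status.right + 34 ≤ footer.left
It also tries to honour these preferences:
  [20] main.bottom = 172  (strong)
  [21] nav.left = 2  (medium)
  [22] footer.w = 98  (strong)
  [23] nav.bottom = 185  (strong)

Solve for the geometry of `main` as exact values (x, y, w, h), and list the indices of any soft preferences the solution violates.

1. main.x = 181  [footer.left = main.left]
2. main.w = 139  [footer.w = main.w]
3. main.y = 103  [main.top = footer.bottom + 9]
4. main.h = 69  [header.top = main.bottom + 6]

main = (x=181, y=103, w=139, h=69)
violated soft preferences: 21, 22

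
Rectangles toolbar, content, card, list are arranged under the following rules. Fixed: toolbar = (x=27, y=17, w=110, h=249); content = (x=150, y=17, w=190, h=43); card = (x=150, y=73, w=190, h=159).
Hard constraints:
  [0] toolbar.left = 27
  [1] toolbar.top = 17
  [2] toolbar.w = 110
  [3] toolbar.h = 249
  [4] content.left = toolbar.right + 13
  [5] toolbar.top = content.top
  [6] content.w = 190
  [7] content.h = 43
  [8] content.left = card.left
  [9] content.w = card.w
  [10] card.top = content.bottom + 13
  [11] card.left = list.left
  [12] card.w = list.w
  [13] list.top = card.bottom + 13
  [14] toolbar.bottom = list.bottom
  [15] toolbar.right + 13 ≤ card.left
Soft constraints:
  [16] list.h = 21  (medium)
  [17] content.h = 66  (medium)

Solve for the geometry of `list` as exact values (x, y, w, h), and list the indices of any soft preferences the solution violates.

list = (x=150, y=245, w=190, h=21)
violated soft preferences: 17

1. list.x = 150  [card.left = list.left]
2. list.w = 190  [card.w = list.w]
3. list.y = 245  [list.top = card.bottom + 13]
4. list.h = 21  [toolbar.bottom = list.bottom]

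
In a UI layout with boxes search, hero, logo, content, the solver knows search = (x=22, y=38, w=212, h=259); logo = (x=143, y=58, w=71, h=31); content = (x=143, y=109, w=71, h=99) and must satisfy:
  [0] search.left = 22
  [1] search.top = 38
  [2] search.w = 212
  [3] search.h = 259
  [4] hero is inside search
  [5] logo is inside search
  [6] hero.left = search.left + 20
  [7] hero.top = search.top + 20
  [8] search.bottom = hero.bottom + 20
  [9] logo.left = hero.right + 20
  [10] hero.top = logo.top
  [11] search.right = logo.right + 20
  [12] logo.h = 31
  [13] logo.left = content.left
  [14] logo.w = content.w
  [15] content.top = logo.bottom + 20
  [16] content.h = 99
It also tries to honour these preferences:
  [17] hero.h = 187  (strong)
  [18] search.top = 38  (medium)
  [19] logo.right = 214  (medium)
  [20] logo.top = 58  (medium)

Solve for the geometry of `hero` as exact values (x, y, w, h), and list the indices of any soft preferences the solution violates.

hero = (x=42, y=58, w=81, h=219)
violated soft preferences: 17

1. hero.x = 42  [hero.left = search.left + 20]
2. hero.y = 58  [hero.top = search.top + 20]
3. hero.h = 219  [search.bottom = hero.bottom + 20]
4. hero.w = 81  [logo.left = hero.right + 20]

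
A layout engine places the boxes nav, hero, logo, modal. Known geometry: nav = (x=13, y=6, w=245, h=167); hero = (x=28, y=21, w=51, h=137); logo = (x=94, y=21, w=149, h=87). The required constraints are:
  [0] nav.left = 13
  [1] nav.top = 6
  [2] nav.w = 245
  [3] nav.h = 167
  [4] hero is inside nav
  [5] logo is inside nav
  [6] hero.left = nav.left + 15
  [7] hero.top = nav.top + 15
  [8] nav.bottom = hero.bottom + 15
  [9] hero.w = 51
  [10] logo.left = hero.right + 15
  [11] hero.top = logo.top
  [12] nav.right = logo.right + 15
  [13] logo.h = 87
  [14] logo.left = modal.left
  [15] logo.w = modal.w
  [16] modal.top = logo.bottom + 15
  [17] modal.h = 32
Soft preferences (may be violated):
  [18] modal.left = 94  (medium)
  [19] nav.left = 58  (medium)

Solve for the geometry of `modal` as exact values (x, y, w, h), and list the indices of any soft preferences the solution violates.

modal = (x=94, y=123, w=149, h=32)
violated soft preferences: 19

1. modal.x = 94  [logo.left = modal.left]
2. modal.w = 149  [logo.w = modal.w]
3. modal.y = 123  [modal.top = logo.bottom + 15]
4. modal.h = 32  [modal.h = 32]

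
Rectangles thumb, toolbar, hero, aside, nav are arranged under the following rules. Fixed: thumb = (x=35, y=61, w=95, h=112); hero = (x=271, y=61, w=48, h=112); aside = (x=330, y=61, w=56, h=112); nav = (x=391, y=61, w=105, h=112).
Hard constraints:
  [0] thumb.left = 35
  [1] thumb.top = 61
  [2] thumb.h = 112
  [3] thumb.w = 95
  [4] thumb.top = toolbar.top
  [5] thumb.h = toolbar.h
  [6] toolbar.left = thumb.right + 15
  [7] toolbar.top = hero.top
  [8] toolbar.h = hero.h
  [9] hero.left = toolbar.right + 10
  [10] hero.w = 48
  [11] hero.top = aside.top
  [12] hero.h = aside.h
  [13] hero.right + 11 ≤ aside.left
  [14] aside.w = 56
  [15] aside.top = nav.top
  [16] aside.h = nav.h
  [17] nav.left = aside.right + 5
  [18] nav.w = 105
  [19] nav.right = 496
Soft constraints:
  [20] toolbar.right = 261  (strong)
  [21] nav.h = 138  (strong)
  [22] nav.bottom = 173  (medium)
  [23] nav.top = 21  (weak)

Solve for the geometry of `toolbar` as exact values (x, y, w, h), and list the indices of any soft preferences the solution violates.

toolbar = (x=145, y=61, w=116, h=112)
violated soft preferences: 21, 23

1. toolbar.y = 61  [thumb.top = toolbar.top]
2. toolbar.h = 112  [thumb.h = toolbar.h]
3. toolbar.x = 145  [toolbar.left = thumb.right + 15]
4. toolbar.w = 116  [hero.left = toolbar.right + 10]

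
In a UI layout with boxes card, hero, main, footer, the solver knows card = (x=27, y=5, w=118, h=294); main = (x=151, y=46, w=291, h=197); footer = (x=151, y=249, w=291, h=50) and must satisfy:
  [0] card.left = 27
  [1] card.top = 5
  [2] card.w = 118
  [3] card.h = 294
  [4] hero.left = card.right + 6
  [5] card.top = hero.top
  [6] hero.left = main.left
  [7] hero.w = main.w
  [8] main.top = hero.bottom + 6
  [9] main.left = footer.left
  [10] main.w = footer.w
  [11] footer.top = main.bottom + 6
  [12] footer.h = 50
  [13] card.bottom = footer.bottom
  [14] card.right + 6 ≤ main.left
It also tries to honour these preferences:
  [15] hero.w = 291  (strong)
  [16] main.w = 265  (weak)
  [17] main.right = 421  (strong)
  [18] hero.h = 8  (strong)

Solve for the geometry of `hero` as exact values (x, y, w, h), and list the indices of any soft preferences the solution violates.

hero = (x=151, y=5, w=291, h=35)
violated soft preferences: 16, 17, 18

1. hero.x = 151  [hero.left = card.right + 6]
2. hero.y = 5  [card.top = hero.top]
3. hero.w = 291  [hero.w = main.w]
4. hero.h = 35  [main.top = hero.bottom + 6]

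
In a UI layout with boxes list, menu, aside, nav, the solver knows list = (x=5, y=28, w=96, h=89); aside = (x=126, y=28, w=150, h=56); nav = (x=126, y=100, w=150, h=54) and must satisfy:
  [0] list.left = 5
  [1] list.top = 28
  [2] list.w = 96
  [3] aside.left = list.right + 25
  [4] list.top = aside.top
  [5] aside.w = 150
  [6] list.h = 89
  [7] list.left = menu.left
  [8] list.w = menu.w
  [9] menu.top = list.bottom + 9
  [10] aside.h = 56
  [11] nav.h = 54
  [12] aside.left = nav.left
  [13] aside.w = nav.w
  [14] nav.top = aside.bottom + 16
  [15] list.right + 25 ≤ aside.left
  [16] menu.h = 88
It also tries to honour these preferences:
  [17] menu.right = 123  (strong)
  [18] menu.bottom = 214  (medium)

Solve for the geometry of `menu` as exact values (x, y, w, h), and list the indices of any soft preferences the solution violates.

menu = (x=5, y=126, w=96, h=88)
violated soft preferences: 17

1. menu.x = 5  [list.left = menu.left]
2. menu.w = 96  [list.w = menu.w]
3. menu.y = 126  [menu.top = list.bottom + 9]
4. menu.h = 88  [menu.h = 88]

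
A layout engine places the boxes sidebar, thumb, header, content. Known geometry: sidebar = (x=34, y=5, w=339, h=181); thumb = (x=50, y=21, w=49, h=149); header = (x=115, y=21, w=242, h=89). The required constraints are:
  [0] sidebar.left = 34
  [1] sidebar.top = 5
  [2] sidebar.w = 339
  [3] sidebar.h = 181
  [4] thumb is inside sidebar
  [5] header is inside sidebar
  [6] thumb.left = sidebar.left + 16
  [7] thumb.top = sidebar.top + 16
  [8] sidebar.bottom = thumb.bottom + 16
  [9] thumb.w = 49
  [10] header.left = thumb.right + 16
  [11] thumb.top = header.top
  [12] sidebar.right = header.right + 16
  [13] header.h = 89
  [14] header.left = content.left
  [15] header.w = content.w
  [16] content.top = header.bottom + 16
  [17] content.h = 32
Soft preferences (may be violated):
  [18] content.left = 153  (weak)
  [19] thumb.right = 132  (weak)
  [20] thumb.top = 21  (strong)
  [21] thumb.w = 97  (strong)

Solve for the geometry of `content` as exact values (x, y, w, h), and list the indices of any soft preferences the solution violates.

content = (x=115, y=126, w=242, h=32)
violated soft preferences: 18, 19, 21

1. content.x = 115  [header.left = content.left]
2. content.w = 242  [header.w = content.w]
3. content.y = 126  [content.top = header.bottom + 16]
4. content.h = 32  [content.h = 32]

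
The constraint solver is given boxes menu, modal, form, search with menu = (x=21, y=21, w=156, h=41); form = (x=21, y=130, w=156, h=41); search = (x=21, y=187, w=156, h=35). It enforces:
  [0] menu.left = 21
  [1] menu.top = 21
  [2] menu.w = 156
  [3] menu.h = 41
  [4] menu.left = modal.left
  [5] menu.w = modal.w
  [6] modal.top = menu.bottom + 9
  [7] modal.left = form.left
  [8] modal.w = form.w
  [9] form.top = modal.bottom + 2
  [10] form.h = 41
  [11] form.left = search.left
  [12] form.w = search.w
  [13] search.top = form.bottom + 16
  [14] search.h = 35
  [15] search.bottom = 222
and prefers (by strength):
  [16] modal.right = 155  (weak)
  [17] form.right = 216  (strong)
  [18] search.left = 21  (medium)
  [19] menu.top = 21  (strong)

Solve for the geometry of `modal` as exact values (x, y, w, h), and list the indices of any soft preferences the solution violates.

1. modal.x = 21  [menu.left = modal.left]
2. modal.w = 156  [menu.w = modal.w]
3. modal.y = 71  [modal.top = menu.bottom + 9]
4. modal.h = 57  [form.top = modal.bottom + 2]

modal = (x=21, y=71, w=156, h=57)
violated soft preferences: 16, 17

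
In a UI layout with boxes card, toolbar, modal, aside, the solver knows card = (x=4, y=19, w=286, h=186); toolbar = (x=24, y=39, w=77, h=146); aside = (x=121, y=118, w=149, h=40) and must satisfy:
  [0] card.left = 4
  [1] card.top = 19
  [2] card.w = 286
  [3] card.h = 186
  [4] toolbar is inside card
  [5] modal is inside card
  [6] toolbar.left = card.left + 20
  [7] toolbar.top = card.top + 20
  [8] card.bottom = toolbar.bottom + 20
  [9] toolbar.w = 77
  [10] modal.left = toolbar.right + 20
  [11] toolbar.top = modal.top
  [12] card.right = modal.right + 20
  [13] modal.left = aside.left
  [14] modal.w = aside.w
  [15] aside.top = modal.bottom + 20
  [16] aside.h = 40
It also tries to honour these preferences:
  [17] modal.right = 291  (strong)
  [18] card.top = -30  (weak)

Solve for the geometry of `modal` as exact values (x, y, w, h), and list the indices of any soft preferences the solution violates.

modal = (x=121, y=39, w=149, h=59)
violated soft preferences: 17, 18

1. modal.x = 121  [modal.left = toolbar.right + 20]
2. modal.y = 39  [toolbar.top = modal.top]
3. modal.w = 149  [card.right = modal.right + 20]
4. modal.h = 59  [aside.top = modal.bottom + 20]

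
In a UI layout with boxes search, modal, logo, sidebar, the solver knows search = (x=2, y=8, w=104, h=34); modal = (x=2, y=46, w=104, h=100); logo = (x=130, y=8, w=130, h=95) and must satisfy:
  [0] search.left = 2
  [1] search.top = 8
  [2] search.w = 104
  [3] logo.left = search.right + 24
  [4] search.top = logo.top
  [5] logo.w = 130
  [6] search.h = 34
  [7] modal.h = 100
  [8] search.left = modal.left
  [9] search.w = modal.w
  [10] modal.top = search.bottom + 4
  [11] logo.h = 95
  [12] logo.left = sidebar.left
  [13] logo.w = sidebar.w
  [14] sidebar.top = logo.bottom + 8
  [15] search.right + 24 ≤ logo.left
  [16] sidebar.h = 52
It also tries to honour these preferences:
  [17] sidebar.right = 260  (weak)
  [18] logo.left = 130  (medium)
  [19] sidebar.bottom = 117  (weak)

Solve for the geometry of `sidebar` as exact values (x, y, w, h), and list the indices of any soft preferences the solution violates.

1. sidebar.x = 130  [logo.left = sidebar.left]
2. sidebar.w = 130  [logo.w = sidebar.w]
3. sidebar.y = 111  [sidebar.top = logo.bottom + 8]
4. sidebar.h = 52  [sidebar.h = 52]

sidebar = (x=130, y=111, w=130, h=52)
violated soft preferences: 19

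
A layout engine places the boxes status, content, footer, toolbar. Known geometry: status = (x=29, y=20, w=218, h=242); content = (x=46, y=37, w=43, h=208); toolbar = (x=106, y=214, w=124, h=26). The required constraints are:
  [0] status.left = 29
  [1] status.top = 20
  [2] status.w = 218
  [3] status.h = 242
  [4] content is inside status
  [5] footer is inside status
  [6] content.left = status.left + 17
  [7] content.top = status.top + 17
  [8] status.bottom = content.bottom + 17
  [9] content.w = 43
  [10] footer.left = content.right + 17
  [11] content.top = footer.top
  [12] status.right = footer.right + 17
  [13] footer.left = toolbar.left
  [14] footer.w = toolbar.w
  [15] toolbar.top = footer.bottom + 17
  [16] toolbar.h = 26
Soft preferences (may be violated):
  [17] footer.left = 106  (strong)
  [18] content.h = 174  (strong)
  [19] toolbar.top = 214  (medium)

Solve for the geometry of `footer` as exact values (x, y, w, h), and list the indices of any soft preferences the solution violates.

1. footer.x = 106  [footer.left = content.right + 17]
2. footer.y = 37  [content.top = footer.top]
3. footer.w = 124  [status.right = footer.right + 17]
4. footer.h = 160  [toolbar.top = footer.bottom + 17]

footer = (x=106, y=37, w=124, h=160)
violated soft preferences: 18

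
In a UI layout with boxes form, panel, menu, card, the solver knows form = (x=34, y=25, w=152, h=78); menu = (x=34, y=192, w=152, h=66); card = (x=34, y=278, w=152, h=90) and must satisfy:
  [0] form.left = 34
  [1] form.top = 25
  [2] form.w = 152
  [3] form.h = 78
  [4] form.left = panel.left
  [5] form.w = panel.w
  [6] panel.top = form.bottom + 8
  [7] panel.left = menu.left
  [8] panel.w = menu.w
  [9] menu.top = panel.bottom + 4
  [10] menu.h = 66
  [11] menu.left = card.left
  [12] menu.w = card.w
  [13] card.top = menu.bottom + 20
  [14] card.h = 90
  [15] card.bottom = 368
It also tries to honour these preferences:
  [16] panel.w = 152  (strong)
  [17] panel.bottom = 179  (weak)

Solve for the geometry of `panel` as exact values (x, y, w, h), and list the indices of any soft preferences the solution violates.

panel = (x=34, y=111, w=152, h=77)
violated soft preferences: 17

1. panel.x = 34  [form.left = panel.left]
2. panel.w = 152  [form.w = panel.w]
3. panel.y = 111  [panel.top = form.bottom + 8]
4. panel.h = 77  [menu.top = panel.bottom + 4]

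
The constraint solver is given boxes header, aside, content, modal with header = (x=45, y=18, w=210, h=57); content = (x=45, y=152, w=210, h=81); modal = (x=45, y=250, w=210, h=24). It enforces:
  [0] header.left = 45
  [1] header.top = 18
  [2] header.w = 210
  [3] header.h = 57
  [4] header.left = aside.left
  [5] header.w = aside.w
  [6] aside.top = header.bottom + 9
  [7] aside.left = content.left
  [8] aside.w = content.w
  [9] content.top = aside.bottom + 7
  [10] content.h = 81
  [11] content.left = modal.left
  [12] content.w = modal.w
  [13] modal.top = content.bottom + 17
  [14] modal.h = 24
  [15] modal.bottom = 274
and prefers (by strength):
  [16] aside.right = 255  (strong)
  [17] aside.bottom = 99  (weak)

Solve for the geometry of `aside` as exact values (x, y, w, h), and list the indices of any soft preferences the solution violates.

1. aside.x = 45  [header.left = aside.left]
2. aside.w = 210  [header.w = aside.w]
3. aside.y = 84  [aside.top = header.bottom + 9]
4. aside.h = 61  [content.top = aside.bottom + 7]

aside = (x=45, y=84, w=210, h=61)
violated soft preferences: 17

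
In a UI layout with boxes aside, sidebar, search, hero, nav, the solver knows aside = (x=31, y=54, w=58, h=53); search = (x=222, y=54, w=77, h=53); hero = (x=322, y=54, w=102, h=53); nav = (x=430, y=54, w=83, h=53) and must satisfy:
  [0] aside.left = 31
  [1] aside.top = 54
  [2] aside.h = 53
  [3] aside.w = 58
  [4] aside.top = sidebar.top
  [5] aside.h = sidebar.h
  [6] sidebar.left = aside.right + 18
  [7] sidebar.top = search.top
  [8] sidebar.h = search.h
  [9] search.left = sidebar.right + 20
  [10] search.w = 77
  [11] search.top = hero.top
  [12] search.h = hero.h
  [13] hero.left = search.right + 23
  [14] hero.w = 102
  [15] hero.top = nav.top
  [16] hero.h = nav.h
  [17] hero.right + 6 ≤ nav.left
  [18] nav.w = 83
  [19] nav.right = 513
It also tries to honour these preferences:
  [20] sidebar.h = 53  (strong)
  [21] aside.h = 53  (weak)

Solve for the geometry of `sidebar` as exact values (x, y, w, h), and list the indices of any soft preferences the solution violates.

1. sidebar.y = 54  [aside.top = sidebar.top]
2. sidebar.h = 53  [aside.h = sidebar.h]
3. sidebar.x = 107  [sidebar.left = aside.right + 18]
4. sidebar.w = 95  [search.left = sidebar.right + 20]

sidebar = (x=107, y=54, w=95, h=53)
violated soft preferences: none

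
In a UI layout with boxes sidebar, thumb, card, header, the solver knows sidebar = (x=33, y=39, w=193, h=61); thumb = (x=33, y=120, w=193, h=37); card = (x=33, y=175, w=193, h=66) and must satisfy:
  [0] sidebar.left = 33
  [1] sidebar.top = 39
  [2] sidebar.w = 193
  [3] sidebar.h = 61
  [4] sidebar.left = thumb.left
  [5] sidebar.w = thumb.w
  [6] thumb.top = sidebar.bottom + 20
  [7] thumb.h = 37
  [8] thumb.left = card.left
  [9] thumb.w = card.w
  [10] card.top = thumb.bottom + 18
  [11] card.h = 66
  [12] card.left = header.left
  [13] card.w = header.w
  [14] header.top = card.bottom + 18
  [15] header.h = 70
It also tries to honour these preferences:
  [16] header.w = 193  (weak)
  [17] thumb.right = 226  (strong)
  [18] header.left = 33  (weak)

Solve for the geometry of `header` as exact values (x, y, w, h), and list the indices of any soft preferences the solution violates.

1. header.x = 33  [card.left = header.left]
2. header.w = 193  [card.w = header.w]
3. header.y = 259  [header.top = card.bottom + 18]
4. header.h = 70  [header.h = 70]

header = (x=33, y=259, w=193, h=70)
violated soft preferences: none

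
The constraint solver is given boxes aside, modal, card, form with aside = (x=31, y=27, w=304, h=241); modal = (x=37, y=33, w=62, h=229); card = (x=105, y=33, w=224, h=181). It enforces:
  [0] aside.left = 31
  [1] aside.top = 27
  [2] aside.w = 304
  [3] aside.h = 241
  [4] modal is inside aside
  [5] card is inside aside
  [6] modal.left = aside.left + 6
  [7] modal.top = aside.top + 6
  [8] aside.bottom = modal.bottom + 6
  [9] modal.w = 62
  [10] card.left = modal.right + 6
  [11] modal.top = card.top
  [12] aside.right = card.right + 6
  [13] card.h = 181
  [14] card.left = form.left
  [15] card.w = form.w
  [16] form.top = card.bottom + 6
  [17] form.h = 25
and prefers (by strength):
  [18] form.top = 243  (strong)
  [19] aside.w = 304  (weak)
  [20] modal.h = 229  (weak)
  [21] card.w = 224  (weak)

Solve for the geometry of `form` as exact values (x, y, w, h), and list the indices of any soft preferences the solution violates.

1. form.x = 105  [card.left = form.left]
2. form.w = 224  [card.w = form.w]
3. form.y = 220  [form.top = card.bottom + 6]
4. form.h = 25  [form.h = 25]

form = (x=105, y=220, w=224, h=25)
violated soft preferences: 18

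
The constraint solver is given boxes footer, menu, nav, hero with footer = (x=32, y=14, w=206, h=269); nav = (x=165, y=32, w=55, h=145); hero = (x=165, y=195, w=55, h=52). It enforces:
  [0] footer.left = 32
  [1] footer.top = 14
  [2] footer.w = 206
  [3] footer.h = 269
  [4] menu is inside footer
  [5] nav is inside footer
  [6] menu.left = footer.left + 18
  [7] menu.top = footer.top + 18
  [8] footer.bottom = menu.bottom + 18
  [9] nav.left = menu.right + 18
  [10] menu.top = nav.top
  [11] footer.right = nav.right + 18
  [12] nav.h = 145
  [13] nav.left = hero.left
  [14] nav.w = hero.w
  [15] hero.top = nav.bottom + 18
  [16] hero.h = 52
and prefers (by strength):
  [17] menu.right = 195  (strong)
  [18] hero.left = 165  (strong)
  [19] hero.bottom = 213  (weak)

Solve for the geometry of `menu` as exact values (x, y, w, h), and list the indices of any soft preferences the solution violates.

menu = (x=50, y=32, w=97, h=233)
violated soft preferences: 17, 19

1. menu.x = 50  [menu.left = footer.left + 18]
2. menu.y = 32  [menu.top = footer.top + 18]
3. menu.h = 233  [footer.bottom = menu.bottom + 18]
4. menu.w = 97  [nav.left = menu.right + 18]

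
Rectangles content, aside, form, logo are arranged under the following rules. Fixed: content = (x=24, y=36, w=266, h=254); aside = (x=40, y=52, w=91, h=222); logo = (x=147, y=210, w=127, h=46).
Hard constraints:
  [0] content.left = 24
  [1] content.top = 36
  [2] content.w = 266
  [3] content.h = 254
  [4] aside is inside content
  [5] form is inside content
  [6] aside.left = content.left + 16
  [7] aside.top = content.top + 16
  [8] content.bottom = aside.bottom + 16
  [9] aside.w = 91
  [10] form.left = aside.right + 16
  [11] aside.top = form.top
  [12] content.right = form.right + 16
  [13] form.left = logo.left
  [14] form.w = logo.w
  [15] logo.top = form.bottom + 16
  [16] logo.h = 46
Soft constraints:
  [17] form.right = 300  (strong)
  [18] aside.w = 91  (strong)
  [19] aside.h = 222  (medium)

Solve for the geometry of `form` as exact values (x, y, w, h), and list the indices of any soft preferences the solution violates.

form = (x=147, y=52, w=127, h=142)
violated soft preferences: 17

1. form.x = 147  [form.left = aside.right + 16]
2. form.y = 52  [aside.top = form.top]
3. form.w = 127  [content.right = form.right + 16]
4. form.h = 142  [logo.top = form.bottom + 16]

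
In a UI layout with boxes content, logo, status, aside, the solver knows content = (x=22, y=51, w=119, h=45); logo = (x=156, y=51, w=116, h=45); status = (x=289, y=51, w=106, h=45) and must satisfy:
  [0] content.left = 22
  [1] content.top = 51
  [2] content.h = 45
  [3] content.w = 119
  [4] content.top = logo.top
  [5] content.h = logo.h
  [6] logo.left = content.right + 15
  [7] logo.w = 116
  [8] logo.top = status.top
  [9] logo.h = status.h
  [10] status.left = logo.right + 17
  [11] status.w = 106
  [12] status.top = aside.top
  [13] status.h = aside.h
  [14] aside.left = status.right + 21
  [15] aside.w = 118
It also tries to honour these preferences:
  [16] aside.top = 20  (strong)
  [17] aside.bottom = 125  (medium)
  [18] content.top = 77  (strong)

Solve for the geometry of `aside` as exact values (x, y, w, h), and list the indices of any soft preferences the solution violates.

1. aside.y = 51  [status.top = aside.top]
2. aside.h = 45  [status.h = aside.h]
3. aside.x = 416  [aside.left = status.right + 21]
4. aside.w = 118  [aside.w = 118]

aside = (x=416, y=51, w=118, h=45)
violated soft preferences: 16, 17, 18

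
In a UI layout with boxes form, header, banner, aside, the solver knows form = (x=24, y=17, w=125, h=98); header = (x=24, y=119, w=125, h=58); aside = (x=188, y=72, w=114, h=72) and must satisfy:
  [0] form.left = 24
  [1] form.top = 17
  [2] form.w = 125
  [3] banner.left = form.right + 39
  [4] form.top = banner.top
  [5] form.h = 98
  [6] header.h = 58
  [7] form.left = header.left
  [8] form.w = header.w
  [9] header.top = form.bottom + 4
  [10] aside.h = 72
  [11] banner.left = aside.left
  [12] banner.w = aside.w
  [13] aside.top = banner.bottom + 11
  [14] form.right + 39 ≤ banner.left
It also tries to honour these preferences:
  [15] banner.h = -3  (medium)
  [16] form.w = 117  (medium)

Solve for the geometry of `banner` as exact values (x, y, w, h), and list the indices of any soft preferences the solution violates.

1. banner.x = 188  [banner.left = form.right + 39]
2. banner.y = 17  [form.top = banner.top]
3. banner.w = 114  [banner.w = aside.w]
4. banner.h = 44  [aside.top = banner.bottom + 11]

banner = (x=188, y=17, w=114, h=44)
violated soft preferences: 15, 16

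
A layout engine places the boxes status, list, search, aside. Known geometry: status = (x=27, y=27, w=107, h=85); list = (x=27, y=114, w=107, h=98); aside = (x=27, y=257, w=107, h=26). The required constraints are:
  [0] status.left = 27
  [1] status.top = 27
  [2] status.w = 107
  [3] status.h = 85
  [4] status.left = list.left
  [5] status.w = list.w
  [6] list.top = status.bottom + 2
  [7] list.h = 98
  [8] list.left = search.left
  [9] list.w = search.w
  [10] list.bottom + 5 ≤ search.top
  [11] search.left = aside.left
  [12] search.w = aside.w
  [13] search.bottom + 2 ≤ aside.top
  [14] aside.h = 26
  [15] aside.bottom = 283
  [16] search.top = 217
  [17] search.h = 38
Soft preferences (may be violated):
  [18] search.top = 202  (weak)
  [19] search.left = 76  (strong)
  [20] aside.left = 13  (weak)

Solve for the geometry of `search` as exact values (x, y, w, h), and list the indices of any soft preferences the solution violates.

search = (x=27, y=217, w=107, h=38)
violated soft preferences: 18, 19, 20

1. search.x = 27  [list.left = search.left]
2. search.w = 107  [list.w = search.w]
3. search.y = 217  [search.top = 217]
4. search.h = 38  [search.h = 38]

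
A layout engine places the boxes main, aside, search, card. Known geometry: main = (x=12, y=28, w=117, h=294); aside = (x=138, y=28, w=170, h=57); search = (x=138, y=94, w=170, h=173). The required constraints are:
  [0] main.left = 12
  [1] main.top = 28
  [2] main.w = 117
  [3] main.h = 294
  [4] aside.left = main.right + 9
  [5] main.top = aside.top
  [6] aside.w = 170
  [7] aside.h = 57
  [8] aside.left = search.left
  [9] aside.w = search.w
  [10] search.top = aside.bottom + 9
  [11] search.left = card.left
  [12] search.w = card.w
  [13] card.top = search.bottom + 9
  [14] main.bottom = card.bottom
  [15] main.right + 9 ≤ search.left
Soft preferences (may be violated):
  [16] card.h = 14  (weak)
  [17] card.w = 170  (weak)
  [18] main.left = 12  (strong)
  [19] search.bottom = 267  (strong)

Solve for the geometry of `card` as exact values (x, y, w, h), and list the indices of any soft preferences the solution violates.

card = (x=138, y=276, w=170, h=46)
violated soft preferences: 16

1. card.x = 138  [search.left = card.left]
2. card.w = 170  [search.w = card.w]
3. card.y = 276  [card.top = search.bottom + 9]
4. card.h = 46  [main.bottom = card.bottom]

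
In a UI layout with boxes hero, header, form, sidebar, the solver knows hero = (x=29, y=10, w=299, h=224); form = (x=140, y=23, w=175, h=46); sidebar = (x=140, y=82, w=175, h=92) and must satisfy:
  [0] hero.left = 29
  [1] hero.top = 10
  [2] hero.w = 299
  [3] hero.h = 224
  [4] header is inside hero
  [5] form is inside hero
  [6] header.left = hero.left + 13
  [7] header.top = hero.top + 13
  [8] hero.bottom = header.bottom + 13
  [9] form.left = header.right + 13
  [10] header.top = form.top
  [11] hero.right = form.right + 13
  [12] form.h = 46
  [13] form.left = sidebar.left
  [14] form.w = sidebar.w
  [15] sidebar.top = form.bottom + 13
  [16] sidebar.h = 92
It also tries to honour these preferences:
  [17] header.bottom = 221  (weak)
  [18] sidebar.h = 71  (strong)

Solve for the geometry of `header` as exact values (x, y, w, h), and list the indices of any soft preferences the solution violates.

header = (x=42, y=23, w=85, h=198)
violated soft preferences: 18

1. header.x = 42  [header.left = hero.left + 13]
2. header.y = 23  [header.top = hero.top + 13]
3. header.h = 198  [hero.bottom = header.bottom + 13]
4. header.w = 85  [form.left = header.right + 13]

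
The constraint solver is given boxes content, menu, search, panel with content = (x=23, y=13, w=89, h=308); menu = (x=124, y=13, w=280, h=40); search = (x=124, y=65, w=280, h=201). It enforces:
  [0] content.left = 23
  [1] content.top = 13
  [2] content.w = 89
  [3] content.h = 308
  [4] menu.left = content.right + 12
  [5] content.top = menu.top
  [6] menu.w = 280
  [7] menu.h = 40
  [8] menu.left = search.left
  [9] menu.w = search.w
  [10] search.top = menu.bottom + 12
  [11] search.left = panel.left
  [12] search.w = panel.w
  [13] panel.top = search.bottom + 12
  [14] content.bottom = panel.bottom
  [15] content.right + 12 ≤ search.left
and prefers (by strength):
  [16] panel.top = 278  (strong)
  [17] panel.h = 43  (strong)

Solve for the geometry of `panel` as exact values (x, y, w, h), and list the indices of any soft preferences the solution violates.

panel = (x=124, y=278, w=280, h=43)
violated soft preferences: none

1. panel.x = 124  [search.left = panel.left]
2. panel.w = 280  [search.w = panel.w]
3. panel.y = 278  [panel.top = search.bottom + 12]
4. panel.h = 43  [content.bottom = panel.bottom]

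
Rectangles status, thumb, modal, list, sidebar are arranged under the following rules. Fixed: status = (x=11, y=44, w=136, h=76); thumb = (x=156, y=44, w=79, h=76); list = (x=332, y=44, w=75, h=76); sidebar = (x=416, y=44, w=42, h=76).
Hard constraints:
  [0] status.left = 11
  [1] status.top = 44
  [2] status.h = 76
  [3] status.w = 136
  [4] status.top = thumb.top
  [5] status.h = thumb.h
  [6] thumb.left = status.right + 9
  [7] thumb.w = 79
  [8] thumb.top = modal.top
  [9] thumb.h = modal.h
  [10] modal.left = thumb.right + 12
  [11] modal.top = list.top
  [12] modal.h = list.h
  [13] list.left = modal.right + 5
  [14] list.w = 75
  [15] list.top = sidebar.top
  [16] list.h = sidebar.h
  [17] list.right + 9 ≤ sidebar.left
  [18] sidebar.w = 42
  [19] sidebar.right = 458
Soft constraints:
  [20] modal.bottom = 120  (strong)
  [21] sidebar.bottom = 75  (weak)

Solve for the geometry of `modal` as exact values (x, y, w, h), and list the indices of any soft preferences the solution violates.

modal = (x=247, y=44, w=80, h=76)
violated soft preferences: 21

1. modal.y = 44  [thumb.top = modal.top]
2. modal.h = 76  [thumb.h = modal.h]
3. modal.x = 247  [modal.left = thumb.right + 12]
4. modal.w = 80  [list.left = modal.right + 5]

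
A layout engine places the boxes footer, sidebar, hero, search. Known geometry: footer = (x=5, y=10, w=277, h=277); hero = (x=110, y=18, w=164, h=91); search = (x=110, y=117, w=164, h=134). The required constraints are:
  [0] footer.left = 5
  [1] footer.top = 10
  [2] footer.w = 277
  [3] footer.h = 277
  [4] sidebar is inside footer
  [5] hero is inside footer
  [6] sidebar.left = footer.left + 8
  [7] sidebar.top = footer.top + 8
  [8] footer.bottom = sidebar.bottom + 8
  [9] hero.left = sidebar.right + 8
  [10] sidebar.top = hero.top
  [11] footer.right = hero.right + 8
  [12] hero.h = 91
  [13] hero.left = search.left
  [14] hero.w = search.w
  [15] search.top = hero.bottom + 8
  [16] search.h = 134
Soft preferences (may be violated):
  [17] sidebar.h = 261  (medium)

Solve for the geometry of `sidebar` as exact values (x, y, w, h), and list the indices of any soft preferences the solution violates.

1. sidebar.x = 13  [sidebar.left = footer.left + 8]
2. sidebar.y = 18  [sidebar.top = footer.top + 8]
3. sidebar.h = 261  [footer.bottom = sidebar.bottom + 8]
4. sidebar.w = 89  [hero.left = sidebar.right + 8]

sidebar = (x=13, y=18, w=89, h=261)
violated soft preferences: none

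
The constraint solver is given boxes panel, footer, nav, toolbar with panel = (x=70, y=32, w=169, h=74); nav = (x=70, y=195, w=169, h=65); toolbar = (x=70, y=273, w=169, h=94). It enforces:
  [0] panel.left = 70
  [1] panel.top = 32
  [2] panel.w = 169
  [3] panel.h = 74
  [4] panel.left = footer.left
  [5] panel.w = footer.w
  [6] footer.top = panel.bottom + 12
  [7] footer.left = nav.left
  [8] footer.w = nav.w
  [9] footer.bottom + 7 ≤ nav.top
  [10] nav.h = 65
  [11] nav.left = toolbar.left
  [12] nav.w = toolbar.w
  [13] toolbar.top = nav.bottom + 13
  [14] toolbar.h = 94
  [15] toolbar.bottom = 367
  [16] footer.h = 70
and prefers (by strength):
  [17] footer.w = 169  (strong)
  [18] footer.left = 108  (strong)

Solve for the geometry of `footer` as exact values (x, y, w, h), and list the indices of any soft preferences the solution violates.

1. footer.x = 70  [panel.left = footer.left]
2. footer.w = 169  [panel.w = footer.w]
3. footer.y = 118  [footer.top = panel.bottom + 12]
4. footer.h = 70  [footer.h = 70]

footer = (x=70, y=118, w=169, h=70)
violated soft preferences: 18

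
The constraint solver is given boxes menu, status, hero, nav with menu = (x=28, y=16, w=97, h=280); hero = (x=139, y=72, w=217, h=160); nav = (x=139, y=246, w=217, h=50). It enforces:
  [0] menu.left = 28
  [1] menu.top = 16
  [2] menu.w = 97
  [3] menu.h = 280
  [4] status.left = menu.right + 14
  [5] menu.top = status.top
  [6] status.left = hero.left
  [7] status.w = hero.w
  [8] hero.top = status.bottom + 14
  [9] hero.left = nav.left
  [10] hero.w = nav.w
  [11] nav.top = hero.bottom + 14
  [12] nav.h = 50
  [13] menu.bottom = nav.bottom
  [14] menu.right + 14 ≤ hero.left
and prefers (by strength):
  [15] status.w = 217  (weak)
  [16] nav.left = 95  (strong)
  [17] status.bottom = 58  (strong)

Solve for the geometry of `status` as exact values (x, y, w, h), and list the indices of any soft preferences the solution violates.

status = (x=139, y=16, w=217, h=42)
violated soft preferences: 16

1. status.x = 139  [status.left = menu.right + 14]
2. status.y = 16  [menu.top = status.top]
3. status.w = 217  [status.w = hero.w]
4. status.h = 42  [hero.top = status.bottom + 14]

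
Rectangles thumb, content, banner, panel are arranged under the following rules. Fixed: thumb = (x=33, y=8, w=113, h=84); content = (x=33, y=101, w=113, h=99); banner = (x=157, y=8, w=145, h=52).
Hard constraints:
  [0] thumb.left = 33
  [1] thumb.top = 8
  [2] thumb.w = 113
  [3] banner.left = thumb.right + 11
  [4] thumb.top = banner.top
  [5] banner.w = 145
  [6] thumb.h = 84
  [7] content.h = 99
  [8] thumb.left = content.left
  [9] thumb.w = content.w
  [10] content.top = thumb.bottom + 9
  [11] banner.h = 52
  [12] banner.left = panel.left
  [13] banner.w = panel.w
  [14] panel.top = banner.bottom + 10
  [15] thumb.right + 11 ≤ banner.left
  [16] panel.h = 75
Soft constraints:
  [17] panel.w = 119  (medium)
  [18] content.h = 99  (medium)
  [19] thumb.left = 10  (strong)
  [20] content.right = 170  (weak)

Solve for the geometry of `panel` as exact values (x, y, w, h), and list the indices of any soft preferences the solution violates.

panel = (x=157, y=70, w=145, h=75)
violated soft preferences: 17, 19, 20

1. panel.x = 157  [banner.left = panel.left]
2. panel.w = 145  [banner.w = panel.w]
3. panel.y = 70  [panel.top = banner.bottom + 10]
4. panel.h = 75  [panel.h = 75]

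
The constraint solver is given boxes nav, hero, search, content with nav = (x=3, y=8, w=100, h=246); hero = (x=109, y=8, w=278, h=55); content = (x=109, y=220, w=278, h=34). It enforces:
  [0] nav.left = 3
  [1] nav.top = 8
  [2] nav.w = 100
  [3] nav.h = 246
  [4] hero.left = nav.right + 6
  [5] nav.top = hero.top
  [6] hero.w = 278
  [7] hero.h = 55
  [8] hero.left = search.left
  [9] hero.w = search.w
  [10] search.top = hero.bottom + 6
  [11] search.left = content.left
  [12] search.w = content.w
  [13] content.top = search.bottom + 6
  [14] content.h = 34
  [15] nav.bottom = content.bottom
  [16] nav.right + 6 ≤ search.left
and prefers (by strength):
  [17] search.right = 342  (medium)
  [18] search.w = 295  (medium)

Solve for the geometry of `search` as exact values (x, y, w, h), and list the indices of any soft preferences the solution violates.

search = (x=109, y=69, w=278, h=145)
violated soft preferences: 17, 18

1. search.x = 109  [hero.left = search.left]
2. search.w = 278  [hero.w = search.w]
3. search.y = 69  [search.top = hero.bottom + 6]
4. search.h = 145  [content.top = search.bottom + 6]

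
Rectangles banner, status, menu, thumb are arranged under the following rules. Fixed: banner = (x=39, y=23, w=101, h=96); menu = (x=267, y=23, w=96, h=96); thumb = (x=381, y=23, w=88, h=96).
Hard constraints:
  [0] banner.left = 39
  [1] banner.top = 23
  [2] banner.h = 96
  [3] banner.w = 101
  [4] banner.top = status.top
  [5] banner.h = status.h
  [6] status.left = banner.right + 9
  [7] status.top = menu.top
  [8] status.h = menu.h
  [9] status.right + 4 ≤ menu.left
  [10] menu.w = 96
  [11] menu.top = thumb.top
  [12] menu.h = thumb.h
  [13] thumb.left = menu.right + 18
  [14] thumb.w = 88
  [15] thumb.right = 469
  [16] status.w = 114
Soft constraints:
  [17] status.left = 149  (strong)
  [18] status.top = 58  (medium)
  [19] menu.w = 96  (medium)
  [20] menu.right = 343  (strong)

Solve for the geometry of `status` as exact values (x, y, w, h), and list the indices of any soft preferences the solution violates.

1. status.y = 23  [banner.top = status.top]
2. status.h = 96  [banner.h = status.h]
3. status.x = 149  [status.left = banner.right + 9]
4. status.w = 114  [status.w = 114]

status = (x=149, y=23, w=114, h=96)
violated soft preferences: 18, 20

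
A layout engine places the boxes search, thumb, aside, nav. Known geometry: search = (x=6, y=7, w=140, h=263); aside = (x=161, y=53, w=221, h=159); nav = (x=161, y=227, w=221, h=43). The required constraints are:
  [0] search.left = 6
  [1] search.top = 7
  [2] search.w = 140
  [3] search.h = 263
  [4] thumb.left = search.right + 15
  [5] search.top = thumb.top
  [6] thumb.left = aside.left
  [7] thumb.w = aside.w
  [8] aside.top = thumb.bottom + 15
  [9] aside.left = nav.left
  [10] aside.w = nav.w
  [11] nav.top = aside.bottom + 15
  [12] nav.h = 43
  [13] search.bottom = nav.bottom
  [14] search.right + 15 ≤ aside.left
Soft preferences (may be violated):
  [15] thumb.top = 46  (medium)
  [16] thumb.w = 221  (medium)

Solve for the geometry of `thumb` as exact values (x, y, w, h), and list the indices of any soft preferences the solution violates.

1. thumb.x = 161  [thumb.left = search.right + 15]
2. thumb.y = 7  [search.top = thumb.top]
3. thumb.w = 221  [thumb.w = aside.w]
4. thumb.h = 31  [aside.top = thumb.bottom + 15]

thumb = (x=161, y=7, w=221, h=31)
violated soft preferences: 15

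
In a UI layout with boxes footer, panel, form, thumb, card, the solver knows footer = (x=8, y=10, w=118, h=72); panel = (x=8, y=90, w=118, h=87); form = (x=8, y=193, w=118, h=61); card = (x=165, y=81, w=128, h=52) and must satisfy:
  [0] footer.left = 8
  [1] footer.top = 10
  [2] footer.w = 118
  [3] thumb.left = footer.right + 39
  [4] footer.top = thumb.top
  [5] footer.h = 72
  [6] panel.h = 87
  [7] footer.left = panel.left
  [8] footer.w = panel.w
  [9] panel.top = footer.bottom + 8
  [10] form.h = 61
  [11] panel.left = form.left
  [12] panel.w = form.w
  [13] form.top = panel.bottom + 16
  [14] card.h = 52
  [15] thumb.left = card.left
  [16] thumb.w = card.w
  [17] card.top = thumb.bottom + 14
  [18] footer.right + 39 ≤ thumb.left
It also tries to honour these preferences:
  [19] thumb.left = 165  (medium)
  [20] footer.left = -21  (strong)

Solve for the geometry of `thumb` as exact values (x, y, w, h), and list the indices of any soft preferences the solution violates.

thumb = (x=165, y=10, w=128, h=57)
violated soft preferences: 20

1. thumb.x = 165  [thumb.left = footer.right + 39]
2. thumb.y = 10  [footer.top = thumb.top]
3. thumb.w = 128  [thumb.w = card.w]
4. thumb.h = 57  [card.top = thumb.bottom + 14]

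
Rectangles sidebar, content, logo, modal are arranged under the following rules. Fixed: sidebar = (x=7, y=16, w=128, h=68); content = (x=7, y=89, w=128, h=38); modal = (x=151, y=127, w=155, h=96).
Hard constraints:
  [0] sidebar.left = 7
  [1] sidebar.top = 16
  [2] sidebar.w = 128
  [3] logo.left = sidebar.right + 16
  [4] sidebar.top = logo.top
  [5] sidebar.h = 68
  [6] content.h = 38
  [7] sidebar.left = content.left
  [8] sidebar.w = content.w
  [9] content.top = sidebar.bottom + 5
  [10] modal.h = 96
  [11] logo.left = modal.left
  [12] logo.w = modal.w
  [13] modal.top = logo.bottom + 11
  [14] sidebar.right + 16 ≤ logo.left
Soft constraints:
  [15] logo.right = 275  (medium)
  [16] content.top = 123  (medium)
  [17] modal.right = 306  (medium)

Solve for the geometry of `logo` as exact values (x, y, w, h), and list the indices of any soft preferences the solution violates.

logo = (x=151, y=16, w=155, h=100)
violated soft preferences: 15, 16

1. logo.x = 151  [logo.left = sidebar.right + 16]
2. logo.y = 16  [sidebar.top = logo.top]
3. logo.w = 155  [logo.w = modal.w]
4. logo.h = 100  [modal.top = logo.bottom + 11]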